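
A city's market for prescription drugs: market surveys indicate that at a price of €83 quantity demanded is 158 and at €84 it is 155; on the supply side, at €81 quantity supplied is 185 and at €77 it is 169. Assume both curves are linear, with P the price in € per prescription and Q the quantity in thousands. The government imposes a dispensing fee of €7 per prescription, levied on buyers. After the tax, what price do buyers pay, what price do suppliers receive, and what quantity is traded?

Buyers pay €82; suppliers receive €75; quantity = 161.

Demand slope: (155 − 158)/(84 − 83) = -3, so Qd = 407 − 3P.
Supply slope: (169 − 185)/(77 − 81) = 4, so Qs = 4P − 139.
Before the tax: set 407 − 3P = 4P − 139 → P* = €78, Q* = 173.
With the tax collected from buyers, demand (in seller-price terms) shifts: Qd = 407 − 3(P + 7).
Solving gives Q = 161 with buyers paying €82 and suppliers receiving €75 (the €7 wedge).
The less price-elastic side of the market bears the larger share of a per-unit tax.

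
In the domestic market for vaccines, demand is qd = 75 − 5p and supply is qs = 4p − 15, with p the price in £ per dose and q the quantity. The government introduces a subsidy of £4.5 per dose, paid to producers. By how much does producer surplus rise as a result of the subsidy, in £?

Without the subsidy, 75 − 5p = 4p − 15 gives 9p = 90, so p* = £10 and q* = 25.
With a per-unit subsidy paid to producers, each receives p + 4.5 per unit sold, so supply becomes qs = 4(p + 4.5) − 15.
New equilibrium: buyers pay £8, producers receive £12.5, q = 35. (Wedge: pb − ps = −4.5.)
ΔPS is the trapezoid between Q = 35 and Q = 25 of height £2.5: ½ · (25 + 35) · 2.5 = £75.

Producer surplus rises by £75.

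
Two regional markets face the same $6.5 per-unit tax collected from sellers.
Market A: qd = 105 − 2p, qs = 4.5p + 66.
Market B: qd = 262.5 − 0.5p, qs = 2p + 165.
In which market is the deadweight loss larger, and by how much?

Market A: pre-tax p* = $6, q* = 93; post-tax q = 84; deadweight loss = $29.25.
Market B: pre-tax p* = $39, q* = 243; post-tax q = 240.4; deadweight loss = $8.45.
Difference: $29.25 vs $8.45 → market A is larger by $20.8.

Market A, by $20.8.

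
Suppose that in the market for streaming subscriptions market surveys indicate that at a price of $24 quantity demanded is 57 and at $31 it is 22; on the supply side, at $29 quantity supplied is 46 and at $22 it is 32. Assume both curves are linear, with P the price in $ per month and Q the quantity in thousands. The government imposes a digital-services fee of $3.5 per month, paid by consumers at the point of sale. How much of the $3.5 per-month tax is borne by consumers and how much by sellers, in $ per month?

Consumers bear $1 per month; sellers bear $2.5 per month.

Demand slope: (22 − 57)/(31 − 24) = -5, so Qd = 177 − 5P.
Supply slope: (32 − 46)/(22 − 29) = 2, so Qs = 2P − 12.
Without the tax, 177 − 5P = 2P − 12 gives 7P = 189, so P* = $27 and Q* = 42.
With the tax collected from consumers, demand (in seller-price terms) shifts: Qd = 177 − 5(P + 3.5).
Solving gives Q = 37 with consumers paying $28 and sellers receiving $24.5 (the $3.5 wedge).
Burden on consumers: $1; on sellers: $2.5. (They sum to $3.5.)
The less price-elastic side of the market bears the larger share of a per-unit tax.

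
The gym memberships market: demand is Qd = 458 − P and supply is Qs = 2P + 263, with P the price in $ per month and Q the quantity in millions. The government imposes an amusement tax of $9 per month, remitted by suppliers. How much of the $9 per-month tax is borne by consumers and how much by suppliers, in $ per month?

Without the tax, 458 − P = 2P + 263 gives 3P = 195, so P* = $65 and Q* = 393.
With the tax collected from suppliers, supply shifts: Qs = 2(P − 9) + 263.
New equilibrium: consumers pay $71, suppliers receive $62, Q = 387. (Wedge: Pb − Ps = 9.)
Burden on consumers: $6; on suppliers: $3. (They sum to $9.)

Consumers bear $6 per month; suppliers bear $3 per month.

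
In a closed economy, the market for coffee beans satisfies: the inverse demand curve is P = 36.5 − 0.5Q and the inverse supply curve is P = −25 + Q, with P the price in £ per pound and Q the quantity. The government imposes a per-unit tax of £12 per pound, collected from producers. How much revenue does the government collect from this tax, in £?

Rewrite in direct form: Qd = 73 − 2P and Qs = P + 25.
Without the tax, 73 − 2P = P + 25 gives 3P = 48, so P* = £16 and Q* = 41.
With the tax collected from producers, supply shifts: Qs = (P − 12) + 25.
Solving gives Q = 33 with buyers paying £20 and producers receiving £8 (the £12 wedge).
Revenue = t · Q = 12 · 33 = £396.

Tax revenue = £396.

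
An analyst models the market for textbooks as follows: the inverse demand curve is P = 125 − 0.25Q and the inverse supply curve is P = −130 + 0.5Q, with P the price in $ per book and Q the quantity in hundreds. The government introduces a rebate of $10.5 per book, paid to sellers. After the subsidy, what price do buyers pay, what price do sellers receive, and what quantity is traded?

Inverting to Q(P) form: Qd = 500 − 4P; Qs = 2P + 260.
Without the subsidy, 500 − 4P = 2P + 260 gives 6P = 240, so P* = $40 and Q* = 340.
With a per-unit subsidy paid to sellers, each receives P + 10.5 per unit sold, so supply becomes Qs = 2(P + 10.5) + 260.
Solving gives Q = 354 with buyers paying $36.5 and sellers receiving $47 (the $10.5 wedge).

Buyers pay $36.5; sellers receive $47; quantity = 354.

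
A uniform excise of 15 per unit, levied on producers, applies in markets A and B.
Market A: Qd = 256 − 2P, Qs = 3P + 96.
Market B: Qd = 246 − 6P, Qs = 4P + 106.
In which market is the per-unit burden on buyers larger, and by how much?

Market A: pre-tax P* = 32, Q* = 192; post-tax Q = 174; per-unit burden on buyers = 9.
Market B: pre-tax P* = 14, Q* = 162; post-tax Q = 126; per-unit burden on buyers = 6.
Difference: 9 vs 6 → market A is larger by 3.

Market A, by 3.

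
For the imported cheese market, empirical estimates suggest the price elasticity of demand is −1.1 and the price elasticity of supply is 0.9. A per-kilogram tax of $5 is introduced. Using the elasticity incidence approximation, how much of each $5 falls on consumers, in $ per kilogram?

Incidence ratio: consumers' share ≈ εs / (εs + |εd|) = 0.9 / (0.9 + 1.1) = 0.45.
So consumers bear ≈ 0.45 × $5 = $2.25; suppliers bear $2.75.

Consumers bear ≈ $2.25 per kilogram.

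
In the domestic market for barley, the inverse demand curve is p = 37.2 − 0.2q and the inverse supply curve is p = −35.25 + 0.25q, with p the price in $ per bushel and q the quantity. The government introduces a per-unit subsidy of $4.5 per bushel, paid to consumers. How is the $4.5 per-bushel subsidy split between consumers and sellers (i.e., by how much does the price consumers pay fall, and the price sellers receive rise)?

Rewrite in direct form: qd = 186 − 5p and qs = 4p + 141.
Before the subsidy: set 186 − 5p = 4p + 141 → p* = $5, q* = 161.
With a per-unit subsidy paid to consumers, each effectively pays p − 4.5, so demand becomes qd = 186 − 5(p − 4.5).
Solving gives q = 171 with consumers paying $3 and sellers receiving $7.5 (the $4.5 wedge).
Gain to consumers: $2; to sellers: $2.5. (They sum to $4.5.)

Consumers gain $2 per bushel; sellers gain $2.5 per bushel.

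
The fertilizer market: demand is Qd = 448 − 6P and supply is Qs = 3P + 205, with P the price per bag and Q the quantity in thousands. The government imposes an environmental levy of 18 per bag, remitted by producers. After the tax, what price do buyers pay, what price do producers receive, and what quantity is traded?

Buyers pay 33; producers receive 15; quantity = 250.

Before the tax: set 448 − 6P = 3P + 205 → P* = 27, Q* = 286.
With the tax collected from producers, supply shifts: Qs = 3(P − 18) + 205.
New equilibrium: buyers pay 33, producers receive 15, Q = 250. (Wedge: Pb − Ps = 18.)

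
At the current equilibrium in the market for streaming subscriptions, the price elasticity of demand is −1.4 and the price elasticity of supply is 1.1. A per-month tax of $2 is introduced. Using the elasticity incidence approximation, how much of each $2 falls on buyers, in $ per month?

Incidence ratio: buyers' share ≈ εs / (εs + |εd|) = 1.1 / (1.1 + 1.4) = 0.44.
So buyers bear ≈ 0.44 × $2 = $0.88; suppliers bear $1.12.

Buyers bear ≈ $0.88 per month.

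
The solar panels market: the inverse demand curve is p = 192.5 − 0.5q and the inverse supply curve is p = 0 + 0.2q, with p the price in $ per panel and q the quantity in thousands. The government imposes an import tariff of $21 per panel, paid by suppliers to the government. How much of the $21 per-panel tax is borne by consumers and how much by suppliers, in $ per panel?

Consumers bear $15 per panel; suppliers bear $6 per panel.

Inverting to q(p) form: qd = 385 − 2p; qs = 5p.
Without the tax, 385 − 2p = 5p gives 7p = 385, so p* = $55 and q* = 275.
With the tax collected from suppliers, supply shifts: qs = 5(p − 21).
Solving gives q = 245 with consumers paying $70 and suppliers receiving $49 (the $21 wedge).
Burden on consumers: $15; on suppliers: $6. (They sum to $21.)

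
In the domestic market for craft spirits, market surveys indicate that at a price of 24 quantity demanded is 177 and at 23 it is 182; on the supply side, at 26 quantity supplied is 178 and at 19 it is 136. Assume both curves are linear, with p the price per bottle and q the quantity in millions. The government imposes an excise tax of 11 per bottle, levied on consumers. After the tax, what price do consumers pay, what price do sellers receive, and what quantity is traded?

Demand slope: (182 − 177)/(23 − 24) = -5, so qd = 297 − 5p.
Supply slope: (136 − 178)/(19 − 26) = 6, so qs = 6p + 22.
Without the tax, 297 − 5p = 6p + 22 gives 11p = 275, so p* = 25 and q* = 172.
With the tax collected from consumers, demand (in seller-price terms) shifts: qd = 297 − 5(p + 11).
Solving gives q = 142 with consumers paying 31 and sellers receiving 20 (the 11 wedge).
The less price-elastic side of the market bears the larger share of a per-unit tax.

Consumers pay 31; sellers receive 20; quantity = 142.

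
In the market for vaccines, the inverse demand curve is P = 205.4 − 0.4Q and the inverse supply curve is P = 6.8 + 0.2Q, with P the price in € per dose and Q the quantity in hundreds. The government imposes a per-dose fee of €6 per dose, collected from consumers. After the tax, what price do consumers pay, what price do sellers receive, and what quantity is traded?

Inverting to Q(P) form: Qd = 513.5 − 2.5P; Qs = 5P − 34.
Without the tax, 513.5 − 2.5P = 5P − 34 gives 7.5P = 547.5, so P* = €73 and Q* = 331.
With the tax collected from consumers, demand (in seller-price terms) shifts: Qd = 513.5 − 2.5(P + 6).
Solving gives Q = 321 with consumers paying €77 and sellers receiving €71 (the €6 wedge).
The less price-elastic side of the market bears the larger share of a per-unit tax.

Consumers pay €77; sellers receive €71; quantity = 321.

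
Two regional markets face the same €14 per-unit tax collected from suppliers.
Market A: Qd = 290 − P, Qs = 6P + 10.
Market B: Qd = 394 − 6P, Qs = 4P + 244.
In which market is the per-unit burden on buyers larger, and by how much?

Market A: pre-tax P* = €40, Q* = 250; post-tax Q = 238; per-unit burden on buyers = €12.
Market B: pre-tax P* = €15, Q* = 304; post-tax Q = 270.4; per-unit burden on buyers = €5.6.
Difference: €12 vs €5.6 → market A is larger by €6.4.

Market A, by €6.4.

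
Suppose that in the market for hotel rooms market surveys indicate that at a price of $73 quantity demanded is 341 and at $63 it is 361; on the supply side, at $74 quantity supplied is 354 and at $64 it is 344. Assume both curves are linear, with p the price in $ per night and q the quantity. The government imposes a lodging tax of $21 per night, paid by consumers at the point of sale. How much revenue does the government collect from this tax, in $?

Demand slope: (361 − 341)/(63 − 73) = -2, so qd = 487 − 2p.
Supply slope: (344 − 354)/(64 − 74) = 1, so qs = p + 280.
Without the tax, 487 − 2p = p + 280 gives 3p = 207, so p* = $69 and q* = 349.
With the tax collected from consumers, demand (in seller-price terms) shifts: qd = 487 − 2(p + 21).
Solving gives q = 335 with consumers paying $76 and producers receiving $55 (the $21 wedge).
Revenue = t · Q = 21 · 335 = $7035.

Tax revenue = $7035.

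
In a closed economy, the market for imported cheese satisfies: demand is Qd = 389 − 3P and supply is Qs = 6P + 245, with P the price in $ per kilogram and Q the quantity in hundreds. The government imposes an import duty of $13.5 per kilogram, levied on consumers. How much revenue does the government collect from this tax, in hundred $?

Before the tax: set 389 − 3P = 6P + 245 → P* = $16, Q* = 341.
With the tax collected from consumers, demand (in seller-price terms) shifts: Qd = 389 − 3(P + 13.5).
New equilibrium: consumers pay $25, suppliers receive $11.5, Q = 314. (Wedge: Pb − Ps = 13.5.)
Revenue = t · Q = 13.5 · 314 = $4239.

Tax revenue = $4239 hundred.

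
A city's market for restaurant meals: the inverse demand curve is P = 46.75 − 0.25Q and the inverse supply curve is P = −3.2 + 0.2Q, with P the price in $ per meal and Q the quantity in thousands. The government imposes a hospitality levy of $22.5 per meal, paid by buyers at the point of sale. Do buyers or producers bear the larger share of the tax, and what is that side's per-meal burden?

Rewrite in direct form: Qd = 187 − 4P and Qs = 5P + 16.
Before the tax: set 187 − 4P = 5P + 16 → P* = $19, Q* = 111.
With the tax collected from buyers, demand (in seller-price terms) shifts: Qd = 187 − 4(P + 22.5).
Solving gives Q = 61 with buyers paying $31.5 and producers receiving $9 (the $22.5 wedge).
Per-meal burden: buyers $12.5, producers $10.
Buyers take the larger share because demand is less price-elastic here (demand slope 4 vs supply slope 5).
The less price-elastic side of the market bears the larger share of a per-unit tax.

Buyers bear the larger share: $12.5 per meal.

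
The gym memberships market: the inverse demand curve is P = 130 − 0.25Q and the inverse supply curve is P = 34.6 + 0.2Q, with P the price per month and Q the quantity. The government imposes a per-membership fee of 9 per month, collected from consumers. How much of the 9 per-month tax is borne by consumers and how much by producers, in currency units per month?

Consumers bear 5 per month; producers bear 4 per month.

Rewrite in direct form: Qd = 520 − 4P and Qs = 5P − 173.
Before the tax: set 520 − 4P = 5P − 173 → P* = 77, Q* = 212.
With the tax collected from consumers, demand (in seller-price terms) shifts: Qd = 520 − 4(P + 9).
New equilibrium: consumers pay 82, producers receive 73, Q = 192. (Wedge: Pb − Ps = 9.)
Burden on consumers: 5; on producers: 4. (They sum to 9.)
The less price-elastic side of the market bears the larger share of a per-unit tax.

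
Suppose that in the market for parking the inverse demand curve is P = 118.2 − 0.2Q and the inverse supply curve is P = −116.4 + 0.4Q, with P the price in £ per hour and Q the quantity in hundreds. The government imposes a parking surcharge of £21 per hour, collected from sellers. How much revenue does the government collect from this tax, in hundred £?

Tax revenue = £7476 hundred.

Rewrite in direct form: Qd = 591 − 5P and Qs = 2.5P + 291.
Without the tax, 591 − 5P = 2.5P + 291 gives 7.5P = 300, so P* = £40 and Q* = 391.
With the tax collected from sellers, supply shifts: Qs = 2.5(P − 21) + 291.
New equilibrium: consumers pay £47, sellers receive £26, Q = 356. (Wedge: Pb − Ps = 21.)
Revenue = t · Q = 21 · 356 = £7476.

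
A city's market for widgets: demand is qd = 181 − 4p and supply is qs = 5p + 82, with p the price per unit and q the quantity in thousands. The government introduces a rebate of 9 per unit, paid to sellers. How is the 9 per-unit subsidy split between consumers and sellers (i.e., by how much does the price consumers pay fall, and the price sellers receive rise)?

Before the subsidy: set 181 − 4p = 5p + 82 → p* = 11, q* = 137.
With a per-unit subsidy paid to sellers, each receives p + 9 per unit sold, so supply becomes qs = 5(p + 9) + 82.
New equilibrium: consumers pay 6, sellers receive 15, q = 157. (Wedge: pb − ps = −9.)
Gain to consumers: 5; to sellers: 4. (They sum to 9.)

Consumers gain 5 per unit; sellers gain 4 per unit.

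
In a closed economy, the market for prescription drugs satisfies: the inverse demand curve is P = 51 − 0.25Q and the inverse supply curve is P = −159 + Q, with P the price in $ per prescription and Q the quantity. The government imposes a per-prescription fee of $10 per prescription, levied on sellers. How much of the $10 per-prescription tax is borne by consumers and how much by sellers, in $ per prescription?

Rewrite in direct form: Qd = 204 − 4P and Qs = P + 159.
Before the tax: set 204 − 4P = P + 159 → P* = $9, Q* = 168.
With the tax collected from sellers, supply shifts: Qs = (P − 10) + 159.
New equilibrium: consumers pay $11, sellers receive $1, Q = 160. (Wedge: Pb − Ps = 10.)
Burden on consumers: $2; on sellers: $8. (They sum to $10.)
The less price-elastic side of the market bears the larger share of a per-unit tax.

Consumers bear $2 per prescription; sellers bear $8 per prescription.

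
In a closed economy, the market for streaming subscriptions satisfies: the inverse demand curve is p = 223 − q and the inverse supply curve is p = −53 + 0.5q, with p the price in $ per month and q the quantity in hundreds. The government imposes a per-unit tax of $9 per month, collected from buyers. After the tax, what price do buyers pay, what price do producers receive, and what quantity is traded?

Buyers pay $45; producers receive $36; quantity = 178.

Inverting to q(p) form: qd = 223 − p; qs = 2p + 106.
Before the tax: set 223 − p = 2p + 106 → p* = $39, q* = 184.
With the tax collected from buyers, demand (in seller-price terms) shifts: qd = 223 − (p + 9).
New equilibrium: buyers pay $45, producers receive $36, q = 178. (Wedge: pb − ps = 9.)
The less price-elastic side of the market bears the larger share of a per-unit tax.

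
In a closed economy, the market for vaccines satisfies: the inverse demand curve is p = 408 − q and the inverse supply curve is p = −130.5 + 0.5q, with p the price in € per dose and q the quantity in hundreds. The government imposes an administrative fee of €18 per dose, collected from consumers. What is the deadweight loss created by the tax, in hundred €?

Rewrite in direct form: qd = 408 − p and qs = 2p + 261.
Without the tax, 408 − p = 2p + 261 gives 3p = 147, so p* = €49 and q* = 359.
With the tax collected from consumers, demand (in seller-price terms) shifts: qd = 408 − (p + 18).
New equilibrium: consumers pay €61, producers receive €43, q = 347. (Wedge: pb − ps = 18.)
Quantity falls by |ΔQ| = |359 − 347| = 12.
DWL = ½ · t · |ΔQ| = ½ · 18 · 12 = €108.

Deadweight loss = €108 hundred.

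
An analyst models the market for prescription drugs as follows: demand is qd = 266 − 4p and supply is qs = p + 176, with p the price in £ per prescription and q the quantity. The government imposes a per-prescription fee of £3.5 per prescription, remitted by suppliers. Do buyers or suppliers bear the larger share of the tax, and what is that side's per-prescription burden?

Before the tax: set 266 − 4p = p + 176 → p* = £18, q* = 194.
With the tax collected from suppliers, supply shifts: qs = (p − 3.5) + 176.
Solving gives q = 191.2 with buyers paying £18.7 and suppliers receiving £15.2 (the £3.5 wedge).
Per-prescription burden: buyers £0.7, suppliers £2.8.
Suppliers take the larger share because supply is less price-elastic here (demand slope 4 vs supply slope 1).

Suppliers bear the larger share: £2.8 per prescription.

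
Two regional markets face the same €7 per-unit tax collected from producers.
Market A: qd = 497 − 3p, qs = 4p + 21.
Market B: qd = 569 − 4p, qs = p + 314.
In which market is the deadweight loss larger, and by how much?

Market A, by €22.4.

Market A: pre-tax p* = €68, q* = 293; post-tax q = 281; deadweight loss = €42.
Market B: pre-tax p* = €51, q* = 365; post-tax q = 359.4; deadweight loss = €19.6.
Difference: €42 vs €19.6 → market A is larger by €22.4.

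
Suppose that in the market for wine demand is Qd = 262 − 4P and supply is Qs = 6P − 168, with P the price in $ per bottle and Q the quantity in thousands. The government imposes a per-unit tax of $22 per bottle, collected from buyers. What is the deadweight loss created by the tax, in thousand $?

Deadweight loss = $580.8 thousand.

Before the tax: set 262 − 4P = 6P − 168 → P* = $43, Q* = 90.
With the tax collected from buyers, demand (in seller-price terms) shifts: Qd = 262 − 4(P + 22).
Solving gives Q = 37.2 with buyers paying $56.2 and producers receiving $34.2 (the $22 wedge).
Quantity falls by |ΔQ| = |90 − 37.2| = 52.8.
DWL = ½ · t · |ΔQ| = ½ · 22 · 52.8 = $580.8.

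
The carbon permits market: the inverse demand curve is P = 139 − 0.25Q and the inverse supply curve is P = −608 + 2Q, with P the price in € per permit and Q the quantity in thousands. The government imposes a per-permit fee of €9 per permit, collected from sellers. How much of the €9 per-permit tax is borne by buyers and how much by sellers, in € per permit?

Inverting to Q(P) form: Qd = 556 − 4P; Qs = 0.5P + 304.
Without the tax, 556 − 4P = 0.5P + 304 gives 4.5P = 252, so P* = €56 and Q* = 332.
With the tax collected from sellers, supply shifts: Qs = 0.5(P − 9) + 304.
Solving gives Q = 328 with buyers paying €57 and sellers receiving €48 (the €9 wedge).
Burden on buyers: €1; on sellers: €8. (They sum to €9.)

Buyers bear €1 per permit; sellers bear €8 per permit.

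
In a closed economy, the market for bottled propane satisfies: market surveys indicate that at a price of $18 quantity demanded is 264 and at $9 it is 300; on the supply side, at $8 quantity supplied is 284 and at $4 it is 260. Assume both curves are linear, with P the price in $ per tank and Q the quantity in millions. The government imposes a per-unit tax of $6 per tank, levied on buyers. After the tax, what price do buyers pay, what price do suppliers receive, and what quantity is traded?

Buyers pay $13.6; suppliers receive $7.6; quantity = 281.6.

Demand slope: (300 − 264)/(9 − 18) = -4, so Qd = 336 − 4P.
Supply slope: (260 − 284)/(4 − 8) = 6, so Qs = 6P + 236.
Before the tax: set 336 − 4P = 6P + 236 → P* = $10, Q* = 296.
With the tax collected from buyers, demand (in seller-price terms) shifts: Qd = 336 − 4(P + 6).
Solving gives Q = 281.6 with buyers paying $13.6 and suppliers receiving $7.6 (the $6 wedge).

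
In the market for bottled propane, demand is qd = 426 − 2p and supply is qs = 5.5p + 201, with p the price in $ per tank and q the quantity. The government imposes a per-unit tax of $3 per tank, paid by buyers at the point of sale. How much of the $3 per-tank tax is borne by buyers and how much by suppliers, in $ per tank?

Buyers bear $2.2 per tank; suppliers bear $0.8 per tank.

Without the tax, 426 − 2p = 5.5p + 201 gives 7.5p = 225, so p* = $30 and q* = 366.
With the tax collected from buyers, demand (in seller-price terms) shifts: qd = 426 − 2(p + 3).
New equilibrium: buyers pay $32.2, suppliers receive $29.2, q = 361.6. (Wedge: pb − ps = 3.)
Burden on buyers: $2.2; on suppliers: $0.8. (They sum to $3.)
The less price-elastic side of the market bears the larger share of a per-unit tax.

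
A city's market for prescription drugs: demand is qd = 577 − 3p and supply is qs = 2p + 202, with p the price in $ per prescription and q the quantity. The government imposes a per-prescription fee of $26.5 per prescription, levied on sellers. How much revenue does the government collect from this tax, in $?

Tax revenue = $8485.3.

Without the tax, 577 − 3p = 2p + 202 gives 5p = 375, so p* = $75 and q* = 352.
With the tax collected from sellers, supply shifts: qs = 2(p − 26.5) + 202.
Solving gives q = 320.2 with consumers paying $85.6 and sellers receiving $59.1 (the $26.5 wedge).
Revenue = t · Q = 26.5 · 320.2 = $8485.3.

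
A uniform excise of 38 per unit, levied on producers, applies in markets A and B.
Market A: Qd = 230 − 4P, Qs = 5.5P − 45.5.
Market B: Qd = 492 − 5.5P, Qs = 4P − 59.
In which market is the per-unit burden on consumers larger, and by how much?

Market A: pre-tax P* = 29, Q* = 114; post-tax Q = 26; per-unit burden on consumers = 22.
Market B: pre-tax P* = 58, Q* = 173; post-tax Q = 85; per-unit burden on consumers = 16.
Difference: 22 vs 16 → market A is larger by 6.

Market A, by 6.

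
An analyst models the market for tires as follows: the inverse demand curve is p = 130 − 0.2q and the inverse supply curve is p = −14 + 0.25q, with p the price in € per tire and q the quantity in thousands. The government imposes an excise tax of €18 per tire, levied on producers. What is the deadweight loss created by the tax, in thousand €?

Rewrite in direct form: qd = 650 − 5p and qs = 4p + 56.
Before the tax: set 650 − 5p = 4p + 56 → p* = €66, q* = 320.
With the tax collected from producers, supply shifts: qs = 4(p − 18) + 56.
Solving gives q = 280 with buyers paying €74 and producers receiving €56 (the €18 wedge).
Quantity falls by |ΔQ| = |320 − 280| = 40.
DWL = ½ · t · |ΔQ| = ½ · 18 · 40 = €360.

Deadweight loss = €360 thousand.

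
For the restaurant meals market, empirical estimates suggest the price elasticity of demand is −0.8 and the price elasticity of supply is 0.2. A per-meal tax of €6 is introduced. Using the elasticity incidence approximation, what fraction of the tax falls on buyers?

Incidence ratio: buyers' share ≈ εs / (εs + |εd|) = 0.2 / (0.2 + 0.8) = 0.2.
Supply is the less elastic side, so buyers bear the smaller share.

Buyers' share ≈ 0.2.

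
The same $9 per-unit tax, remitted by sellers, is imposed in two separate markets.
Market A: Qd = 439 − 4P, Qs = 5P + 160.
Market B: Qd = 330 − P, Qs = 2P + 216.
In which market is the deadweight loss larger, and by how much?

Market A, by $63.

Market A: pre-tax P* = $31, Q* = 315; post-tax Q = 295; deadweight loss = $90.
Market B: pre-tax P* = $38, Q* = 292; post-tax Q = 286; deadweight loss = $27.
Difference: $90 vs $27 → market A is larger by $63.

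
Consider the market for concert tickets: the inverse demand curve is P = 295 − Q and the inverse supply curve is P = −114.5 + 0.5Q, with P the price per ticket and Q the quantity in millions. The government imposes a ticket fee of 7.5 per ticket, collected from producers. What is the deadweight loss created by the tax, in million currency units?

Deadweight loss = 18.75 million.

Rewrite in direct form: Qd = 295 − P and Qs = 2P + 229.
Without the tax, 295 − P = 2P + 229 gives 3P = 66, so P* = 22 and Q* = 273.
With the tax collected from producers, supply shifts: Qs = 2(P − 7.5) + 229.
Solving gives Q = 268 with buyers paying 27 and producers receiving 19.5 (the 7.5 wedge).
Quantity falls by |ΔQ| = |273 − 268| = 5.
DWL = ½ · t · |ΔQ| = ½ · 7.5 · 5 = 18.75.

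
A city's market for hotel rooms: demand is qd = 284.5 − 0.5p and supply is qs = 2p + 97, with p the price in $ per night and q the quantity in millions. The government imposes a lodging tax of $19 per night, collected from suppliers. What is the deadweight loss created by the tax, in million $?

Without the tax, 284.5 − 0.5p = 2p + 97 gives 2.5p = 187.5, so p* = $75 and q* = 247.
With the tax collected from suppliers, supply shifts: qs = 2(p − 19) + 97.
New equilibrium: buyers pay $90.2, suppliers receive $71.2, q = 239.4. (Wedge: pb − ps = 19.)
Quantity falls by |ΔQ| = |247 − 239.4| = 7.6.
DWL = ½ · t · |ΔQ| = ½ · 19 · 7.6 = $72.2.

Deadweight loss = $72.2 million.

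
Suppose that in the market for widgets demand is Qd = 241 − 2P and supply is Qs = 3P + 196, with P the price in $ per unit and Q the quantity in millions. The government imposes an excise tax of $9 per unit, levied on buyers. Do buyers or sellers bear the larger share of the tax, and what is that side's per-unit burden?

Without the tax, 241 − 2P = 3P + 196 gives 5P = 45, so P* = $9 and Q* = 223.
With the tax collected from buyers, demand (in seller-price terms) shifts: Qd = 241 − 2(P + 9).
Solving gives Q = 212.2 with buyers paying $14.4 and sellers receiving $5.4 (the $9 wedge).
Per-unit burden: buyers $5.4, sellers $3.6.
Buyers take the larger share because demand is less price-elastic here (demand slope 2 vs supply slope 3).
The less price-elastic side of the market bears the larger share of a per-unit tax.

Buyers bear the larger share: $5.4 per unit.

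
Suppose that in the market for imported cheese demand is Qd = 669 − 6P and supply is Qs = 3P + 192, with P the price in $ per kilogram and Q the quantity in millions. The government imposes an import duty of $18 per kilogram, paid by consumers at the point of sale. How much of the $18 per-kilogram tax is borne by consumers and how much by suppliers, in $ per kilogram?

Consumers bear $6 per kilogram; suppliers bear $12 per kilogram.

Before the tax: set 669 − 6P = 3P + 192 → P* = $53, Q* = 351.
With the tax collected from consumers, demand (in seller-price terms) shifts: Qd = 669 − 6(P + 18).
New equilibrium: consumers pay $59, suppliers receive $41, Q = 315. (Wedge: Pb − Ps = 18.)
Burden on consumers: $6; on suppliers: $12. (They sum to $18.)
The less price-elastic side of the market bears the larger share of a per-unit tax.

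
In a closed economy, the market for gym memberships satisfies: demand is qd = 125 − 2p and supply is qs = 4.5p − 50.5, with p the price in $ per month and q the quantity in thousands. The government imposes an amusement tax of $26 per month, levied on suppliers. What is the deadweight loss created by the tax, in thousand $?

Without the tax, 125 − 2p = 4.5p − 50.5 gives 6.5p = 175.5, so p* = $27 and q* = 71.
With the tax collected from suppliers, supply shifts: qs = 4.5(p − 26) − 50.5.
New equilibrium: consumers pay $45, suppliers receive $19, q = 35. (Wedge: pb − ps = 26.)
Quantity falls by |ΔQ| = |71 − 35| = 36.
DWL = ½ · t · |ΔQ| = ½ · 26 · 36 = $468.

Deadweight loss = $468 thousand.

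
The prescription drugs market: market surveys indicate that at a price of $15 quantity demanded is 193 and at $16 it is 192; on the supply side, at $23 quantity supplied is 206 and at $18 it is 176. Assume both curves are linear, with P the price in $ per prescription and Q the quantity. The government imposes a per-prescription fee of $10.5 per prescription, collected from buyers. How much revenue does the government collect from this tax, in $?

Demand slope: (192 − 193)/(16 − 15) = -1, so Qd = 208 − P.
Supply slope: (176 − 206)/(18 − 23) = 6, so Qs = 6P + 68.
Without the tax, 208 − P = 6P + 68 gives 7P = 140, so P* = $20 and Q* = 188.
With the tax collected from buyers, demand (in seller-price terms) shifts: Qd = 208 − (P + 10.5).
New equilibrium: buyers pay $29, suppliers receive $18.5, Q = 179. (Wedge: Pb − Ps = 10.5.)
Revenue = t · Q = 10.5 · 179 = $1879.5.

Tax revenue = $1879.5.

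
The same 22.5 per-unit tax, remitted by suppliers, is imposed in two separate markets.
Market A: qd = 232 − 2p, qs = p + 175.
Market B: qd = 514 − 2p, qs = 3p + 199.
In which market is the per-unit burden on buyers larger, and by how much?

Market A: pre-tax p* = 19, q* = 194; post-tax q = 179; per-unit burden on buyers = 7.5.
Market B: pre-tax p* = 63, q* = 388; post-tax q = 361; per-unit burden on buyers = 13.5.
Difference: 7.5 vs 13.5 → market B is larger by 6.

Market B, by 6.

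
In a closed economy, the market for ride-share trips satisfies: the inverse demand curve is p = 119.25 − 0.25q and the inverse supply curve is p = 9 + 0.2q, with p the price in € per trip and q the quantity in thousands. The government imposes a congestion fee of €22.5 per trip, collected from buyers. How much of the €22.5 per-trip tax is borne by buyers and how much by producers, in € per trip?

Buyers bear €12.5 per trip; producers bear €10 per trip.

Rewrite in direct form: qd = 477 − 4p and qs = 5p − 45.
Before the tax: set 477 − 4p = 5p − 45 → p* = €58, q* = 245.
With the tax collected from buyers, demand (in seller-price terms) shifts: qd = 477 − 4(p + 22.5).
New equilibrium: buyers pay €70.5, producers receive €48, q = 195. (Wedge: pb − ps = 22.5.)
Burden on buyers: €12.5; on producers: €10. (They sum to €22.5.)
The less price-elastic side of the market bears the larger share of a per-unit tax.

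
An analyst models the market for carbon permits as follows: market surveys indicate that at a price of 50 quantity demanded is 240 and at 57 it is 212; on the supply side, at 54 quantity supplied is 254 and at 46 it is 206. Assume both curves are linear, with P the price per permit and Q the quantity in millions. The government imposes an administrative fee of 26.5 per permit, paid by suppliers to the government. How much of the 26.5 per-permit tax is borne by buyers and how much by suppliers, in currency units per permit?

Demand slope: (212 − 240)/(57 − 50) = -4, so Qd = 440 − 4P.
Supply slope: (206 − 254)/(46 − 54) = 6, so Qs = 6P − 70.
Before the tax: set 440 − 4P = 6P − 70 → P* = 51, Q* = 236.
With the tax collected from suppliers, supply shifts: Qs = 6(P − 26.5) − 70.
New equilibrium: buyers pay 66.9, suppliers receive 40.4, Q = 172.4. (Wedge: Pb − Ps = 26.5.)
Burden on buyers: 15.9; on suppliers: 10.6. (They sum to 26.5.)

Buyers bear 15.9 per permit; suppliers bear 10.6 per permit.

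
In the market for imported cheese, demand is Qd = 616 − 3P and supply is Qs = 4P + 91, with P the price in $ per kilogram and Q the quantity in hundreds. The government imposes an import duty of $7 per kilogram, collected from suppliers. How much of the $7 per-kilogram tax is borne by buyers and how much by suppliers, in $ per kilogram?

Buyers bear $4 per kilogram; suppliers bear $3 per kilogram.

Without the tax, 616 − 3P = 4P + 91 gives 7P = 525, so P* = $75 and Q* = 391.
With the tax collected from suppliers, supply shifts: Qs = 4(P − 7) + 91.
Solving gives Q = 379 with buyers paying $79 and suppliers receiving $72 (the $7 wedge).
Burden on buyers: $4; on suppliers: $3. (They sum to $7.)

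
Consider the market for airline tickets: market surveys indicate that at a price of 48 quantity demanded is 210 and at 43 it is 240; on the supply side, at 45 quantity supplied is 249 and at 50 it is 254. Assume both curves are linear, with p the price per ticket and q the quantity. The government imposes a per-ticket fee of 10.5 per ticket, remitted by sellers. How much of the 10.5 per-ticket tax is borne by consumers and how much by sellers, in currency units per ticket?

Consumers bear 1.5 per ticket; sellers bear 9 per ticket.

Demand slope: (240 − 210)/(43 − 48) = -6, so qd = 498 − 6p.
Supply slope: (254 − 249)/(50 − 45) = 1, so qs = p + 204.
Before the tax: set 498 − 6p = p + 204 → p* = 42, q* = 246.
With the tax collected from sellers, supply shifts: qs = (p − 10.5) + 204.
New equilibrium: consumers pay 43.5, sellers receive 33, q = 237. (Wedge: pb − ps = 10.5.)
Burden on consumers: 1.5; on sellers: 9. (They sum to 10.5.)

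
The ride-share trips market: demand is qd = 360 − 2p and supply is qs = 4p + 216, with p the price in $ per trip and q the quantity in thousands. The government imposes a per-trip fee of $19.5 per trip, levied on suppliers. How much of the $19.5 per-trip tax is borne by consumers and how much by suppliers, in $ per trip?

Consumers bear $13 per trip; suppliers bear $6.5 per trip.

Before the tax: set 360 − 2p = 4p + 216 → p* = $24, q* = 312.
With the tax collected from suppliers, supply shifts: qs = 4(p − 19.5) + 216.
New equilibrium: consumers pay $37, suppliers receive $17.5, q = 286. (Wedge: pb − ps = 19.5.)
Burden on consumers: $13; on suppliers: $6.5. (They sum to $19.5.)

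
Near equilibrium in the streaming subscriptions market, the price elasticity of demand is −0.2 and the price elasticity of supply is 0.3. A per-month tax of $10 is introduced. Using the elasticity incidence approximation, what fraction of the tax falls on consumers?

Consumers' share ≈ 0.6.

Incidence ratio: consumers' share ≈ εs / (εs + |εd|) = 0.3 / (0.3 + 0.2) = 0.6.
Supply is the more elastic side, so consumers bear the larger share.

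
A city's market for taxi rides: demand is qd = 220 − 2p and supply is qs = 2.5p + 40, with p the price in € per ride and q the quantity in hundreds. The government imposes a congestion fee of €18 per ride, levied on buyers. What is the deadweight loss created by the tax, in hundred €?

Before the tax: set 220 − 2p = 2.5p + 40 → p* = €40, q* = 140.
With the tax collected from buyers, demand (in seller-price terms) shifts: qd = 220 − 2(p + 18).
New equilibrium: buyers pay €50, sellers receive €32, q = 120. (Wedge: pb − ps = 18.)
Quantity falls by |ΔQ| = |140 − 120| = 20.
DWL = ½ · t · |ΔQ| = ½ · 18 · 20 = €180.

Deadweight loss = €180 hundred.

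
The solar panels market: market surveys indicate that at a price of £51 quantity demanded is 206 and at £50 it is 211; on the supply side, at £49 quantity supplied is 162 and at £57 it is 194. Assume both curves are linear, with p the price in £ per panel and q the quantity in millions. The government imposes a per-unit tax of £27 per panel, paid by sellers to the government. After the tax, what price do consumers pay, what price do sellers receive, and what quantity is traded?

Consumers pay £67; sellers receive £40; quantity = 126.

Demand slope: (211 − 206)/(50 − 51) = -5, so qd = 461 − 5p.
Supply slope: (194 − 162)/(57 − 49) = 4, so qs = 4p − 34.
Before the tax: set 461 − 5p = 4p − 34 → p* = £55, q* = 186.
With the tax collected from sellers, supply shifts: qs = 4(p − 27) − 34.
New equilibrium: consumers pay £67, sellers receive £40, q = 126. (Wedge: pb − ps = 27.)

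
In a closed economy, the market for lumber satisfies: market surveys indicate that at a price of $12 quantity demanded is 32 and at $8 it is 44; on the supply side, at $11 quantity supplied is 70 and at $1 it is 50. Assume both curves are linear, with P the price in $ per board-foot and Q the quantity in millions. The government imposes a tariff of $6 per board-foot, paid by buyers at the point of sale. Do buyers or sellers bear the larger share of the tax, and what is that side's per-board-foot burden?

Sellers bear the larger share: $3.6 per board-foot.

Demand slope: (44 − 32)/(8 − 12) = -3, so Qd = 68 − 3P.
Supply slope: (50 − 70)/(1 − 11) = 2, so Qs = 2P + 48.
Without the tax, 68 − 3P = 2P + 48 gives 5P = 20, so P* = $4 and Q* = 56.
With the tax collected from buyers, demand (in seller-price terms) shifts: Qd = 68 − 3(P + 6).
New equilibrium: buyers pay $6.4, sellers receive $0.4, Q = 48.8. (Wedge: Pb − Ps = 6.)
Per-board-foot burden: buyers $2.4, sellers $3.6.
Sellers take the larger share because supply is less price-elastic here (demand slope 3 vs supply slope 2).
The less price-elastic side of the market bears the larger share of a per-unit tax.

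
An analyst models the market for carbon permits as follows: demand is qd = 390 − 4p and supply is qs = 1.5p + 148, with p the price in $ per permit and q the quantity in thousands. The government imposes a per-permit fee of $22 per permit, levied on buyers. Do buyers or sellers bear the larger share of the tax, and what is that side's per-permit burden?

Before the tax: set 390 − 4p = 1.5p + 148 → p* = $44, q* = 214.
With the tax collected from buyers, demand (in seller-price terms) shifts: qd = 390 − 4(p + 22).
Solving gives q = 190 with buyers paying $50 and sellers receiving $28 (the $22 wedge).
Per-permit burden: buyers $6, sellers $16.
Sellers take the larger share because supply is less price-elastic here (demand slope 4 vs supply slope 1.5).

Sellers bear the larger share: $16 per permit.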